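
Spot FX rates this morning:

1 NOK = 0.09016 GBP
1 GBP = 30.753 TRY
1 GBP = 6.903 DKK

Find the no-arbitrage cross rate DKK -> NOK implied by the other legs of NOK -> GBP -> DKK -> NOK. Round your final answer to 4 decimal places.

Known legs of the cycle: 0.09016 × 6.903 = 0.62237448
For no arbitrage the full-cycle product must be 1, so the missing rate is 1 / 0.62237448 ≈ 1.606750.

1.6067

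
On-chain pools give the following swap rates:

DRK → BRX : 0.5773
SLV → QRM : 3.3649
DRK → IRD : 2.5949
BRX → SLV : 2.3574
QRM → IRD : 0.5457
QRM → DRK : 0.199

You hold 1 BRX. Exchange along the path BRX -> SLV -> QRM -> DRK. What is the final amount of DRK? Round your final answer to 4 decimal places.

1 BRX × 2.3574 = 2.3574 SLV
2.3574 SLV × 3.3649 = 7.93241526 QRM
7.93241526 QRM × 0.199 = 1.57855063674 DRK

1.5786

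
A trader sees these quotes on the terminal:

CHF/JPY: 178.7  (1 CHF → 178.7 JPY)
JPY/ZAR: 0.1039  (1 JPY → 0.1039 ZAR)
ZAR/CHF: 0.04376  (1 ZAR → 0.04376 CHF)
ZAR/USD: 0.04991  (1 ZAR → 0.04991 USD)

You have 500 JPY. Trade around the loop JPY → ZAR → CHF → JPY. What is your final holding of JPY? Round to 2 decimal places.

406.24

500 JPY × 0.1039 = 51.95 ZAR
51.95 ZAR × 0.04376 = 2.273332 CHF
2.273332 CHF × 178.7 = 406.2444284 JPY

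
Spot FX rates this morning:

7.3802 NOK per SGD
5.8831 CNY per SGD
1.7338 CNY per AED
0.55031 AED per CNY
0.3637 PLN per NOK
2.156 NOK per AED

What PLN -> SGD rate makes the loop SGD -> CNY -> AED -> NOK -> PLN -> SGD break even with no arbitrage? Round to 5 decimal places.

0.39391

Known legs of the cycle: 5.8831 × 0.55031 × 2.156 × 0.3637 = 2.5386667375700092
For no arbitrage the full-cycle product must be 1, so the missing rate is 1 / 2.5386667375700092 ≈ 0.3939076.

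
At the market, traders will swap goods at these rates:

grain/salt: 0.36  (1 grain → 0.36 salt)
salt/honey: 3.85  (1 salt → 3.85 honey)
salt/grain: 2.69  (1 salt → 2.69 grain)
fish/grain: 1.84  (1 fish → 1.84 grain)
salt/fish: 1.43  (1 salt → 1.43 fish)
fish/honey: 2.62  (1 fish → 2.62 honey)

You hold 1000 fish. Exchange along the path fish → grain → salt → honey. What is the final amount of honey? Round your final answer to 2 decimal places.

2550.24

1000 fish × 1.84 = 1840 grain
1840 grain × 0.36 = 662.4 salt
662.4 salt × 3.85 = 2550.24 honey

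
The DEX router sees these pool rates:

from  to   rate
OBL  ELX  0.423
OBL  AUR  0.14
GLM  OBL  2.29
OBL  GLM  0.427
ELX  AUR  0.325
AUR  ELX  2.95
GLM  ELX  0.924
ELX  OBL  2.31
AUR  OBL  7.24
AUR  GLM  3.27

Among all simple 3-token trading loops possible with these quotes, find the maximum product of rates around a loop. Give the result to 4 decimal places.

1.0484

AUR→GLM→OBL→AUR: 3.27 × 2.29 × 0.14 = 1.04836
AUR→OBL→ELX→AUR: 7.24 × 0.423 × 0.325 = 0.99532
AUR→GLM→ELX→AUR: 3.27 × 0.924 × 0.325 = 0.98198
AUR→ELX→OBL→AUR: 2.95 × 2.31 × 0.14 = 0.95403
GLM→ELX→OBL→GLM: 0.924 × 2.31 × 0.427 = 0.91141
Maximum is AUR→GLM→OBL→AUR at 1.0484; arbitrage exists.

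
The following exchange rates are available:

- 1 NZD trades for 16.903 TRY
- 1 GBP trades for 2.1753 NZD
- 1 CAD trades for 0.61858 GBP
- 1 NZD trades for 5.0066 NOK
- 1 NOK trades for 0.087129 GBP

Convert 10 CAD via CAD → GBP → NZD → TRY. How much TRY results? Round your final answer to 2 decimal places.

227.45

10 CAD × 0.61858 = 6.1858 GBP
6.1858 GBP × 2.1753 = 13.45597074 NZD
13.45597074 NZD × 16.903 = 227.44627341822 TRY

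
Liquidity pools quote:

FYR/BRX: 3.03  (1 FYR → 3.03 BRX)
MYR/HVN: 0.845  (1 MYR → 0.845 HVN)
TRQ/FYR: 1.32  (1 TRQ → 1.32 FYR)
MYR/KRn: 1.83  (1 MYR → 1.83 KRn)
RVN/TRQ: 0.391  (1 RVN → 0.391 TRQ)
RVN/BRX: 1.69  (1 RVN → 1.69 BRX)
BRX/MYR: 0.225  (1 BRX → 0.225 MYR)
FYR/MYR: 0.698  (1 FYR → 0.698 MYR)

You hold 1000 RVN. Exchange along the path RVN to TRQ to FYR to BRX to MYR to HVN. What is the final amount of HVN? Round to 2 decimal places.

1000 RVN × 0.391 = 391 TRQ
391 TRQ × 1.32 = 516.12 FYR
516.12 FYR × 3.03 = 1563.8436 BRX
1563.8436 BRX × 0.225 = 351.86481 MYR
351.86481 MYR × 0.845 = 297.32576445 HVN

297.33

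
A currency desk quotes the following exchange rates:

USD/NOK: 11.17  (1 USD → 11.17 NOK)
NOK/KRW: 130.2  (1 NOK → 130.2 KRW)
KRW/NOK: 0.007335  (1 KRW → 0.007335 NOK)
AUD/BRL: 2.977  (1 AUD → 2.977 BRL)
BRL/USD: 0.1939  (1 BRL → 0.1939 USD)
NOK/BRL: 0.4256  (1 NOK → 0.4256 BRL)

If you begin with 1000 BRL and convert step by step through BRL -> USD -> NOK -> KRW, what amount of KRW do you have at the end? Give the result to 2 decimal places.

1000 BRL × 0.1939 = 193.9 USD
193.9 USD × 11.17 = 2165.863 NOK
2165.863 NOK × 130.2 = 281995.3626 KRW

281995.36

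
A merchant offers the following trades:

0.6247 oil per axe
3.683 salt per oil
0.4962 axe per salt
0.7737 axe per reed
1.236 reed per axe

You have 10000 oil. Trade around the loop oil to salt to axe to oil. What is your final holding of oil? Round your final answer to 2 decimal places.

10000 oil × 3.683 = 36830 salt
36830 salt × 0.4962 = 18275.046 axe
18275.046 axe × 0.6247 = 11416.4212362 oil

11416.42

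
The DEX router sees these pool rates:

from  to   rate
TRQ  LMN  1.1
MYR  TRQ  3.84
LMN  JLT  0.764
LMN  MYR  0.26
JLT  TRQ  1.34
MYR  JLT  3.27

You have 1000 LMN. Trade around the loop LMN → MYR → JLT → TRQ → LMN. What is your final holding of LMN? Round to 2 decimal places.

1000 LMN × 0.26 = 260 MYR
260 MYR × 3.27 = 850.2 JLT
850.2 JLT × 1.34 = 1139.268 TRQ
1139.268 TRQ × 1.1 = 1253.1948 LMN

1253.19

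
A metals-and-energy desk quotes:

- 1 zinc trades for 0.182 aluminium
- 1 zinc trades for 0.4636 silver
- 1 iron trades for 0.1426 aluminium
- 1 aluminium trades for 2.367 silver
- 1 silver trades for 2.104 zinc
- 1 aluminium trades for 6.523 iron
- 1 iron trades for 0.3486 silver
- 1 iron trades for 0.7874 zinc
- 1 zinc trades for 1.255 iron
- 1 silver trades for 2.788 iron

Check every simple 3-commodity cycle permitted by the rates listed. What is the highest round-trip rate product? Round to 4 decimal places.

zinc→silver→iron→zinc: 0.4636 × 2.788 × 0.7874 = 1.01773
aluminium→silver→iron→aluminium: 2.367 × 2.788 × 0.1426 = 0.94105
aluminium→iron→zinc→aluminium: 6.523 × 0.7874 × 0.182 = 0.93479
zinc→iron→silver→zinc: 1.255 × 0.3486 × 2.104 = 0.92049
aluminium→silver→zinc→aluminium: 2.367 × 2.104 × 0.182 = 0.90639
Maximum is zinc→silver→iron→zinc at 1.0177; arbitrage exists.

1.0177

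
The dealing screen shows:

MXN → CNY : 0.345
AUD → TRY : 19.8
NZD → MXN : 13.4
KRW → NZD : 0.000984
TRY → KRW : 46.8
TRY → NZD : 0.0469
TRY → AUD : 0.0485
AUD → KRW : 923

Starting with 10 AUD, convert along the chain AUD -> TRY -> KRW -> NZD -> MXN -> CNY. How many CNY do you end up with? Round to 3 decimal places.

10 AUD × 19.8 = 198 TRY
198 TRY × 46.8 = 9266.4 KRW
9266.4 KRW × 0.000984 = 9.1181376 NZD
9.1181376 NZD × 13.4 = 122.18304384 MXN
122.18304384 MXN × 0.345 = 42.1531501248 CNY

42.153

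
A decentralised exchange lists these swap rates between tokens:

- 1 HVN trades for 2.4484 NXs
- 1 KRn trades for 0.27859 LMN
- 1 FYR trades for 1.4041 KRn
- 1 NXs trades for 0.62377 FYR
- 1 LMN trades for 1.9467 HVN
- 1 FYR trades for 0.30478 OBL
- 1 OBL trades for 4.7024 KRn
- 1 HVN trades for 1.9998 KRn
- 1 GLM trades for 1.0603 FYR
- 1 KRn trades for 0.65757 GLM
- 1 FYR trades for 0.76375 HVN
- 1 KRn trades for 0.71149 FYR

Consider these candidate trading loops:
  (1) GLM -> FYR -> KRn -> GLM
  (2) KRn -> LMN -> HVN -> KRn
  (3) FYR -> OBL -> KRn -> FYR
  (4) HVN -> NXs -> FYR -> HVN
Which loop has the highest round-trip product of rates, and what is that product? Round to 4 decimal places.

1.1664

(1) 1.0603 × 1.4041 × 0.65757 = 0.97897
(2) 0.27859 × 1.9467 × 1.9998 = 1.08455
(3) 0.30478 × 4.7024 × 0.71149 = 1.01971
(4) 2.4484 × 0.62377 × 0.76375 = 1.16643
Highest is cycle (4) at 1.1664 (>1, arbitrage).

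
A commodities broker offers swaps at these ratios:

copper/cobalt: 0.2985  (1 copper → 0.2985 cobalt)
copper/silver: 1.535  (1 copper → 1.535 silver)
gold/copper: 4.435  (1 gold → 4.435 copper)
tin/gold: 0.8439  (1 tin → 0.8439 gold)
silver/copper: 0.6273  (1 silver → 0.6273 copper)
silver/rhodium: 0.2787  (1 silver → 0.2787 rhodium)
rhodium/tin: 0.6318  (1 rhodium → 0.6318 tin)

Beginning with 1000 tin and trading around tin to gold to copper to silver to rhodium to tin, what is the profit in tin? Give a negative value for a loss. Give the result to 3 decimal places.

11.602

1000 tin × 0.8439 = 843.9 gold
843.9 gold × 4.435 = 3742.6965 copper
3742.6965 copper × 1.535 = 5745.0391275 silver
5745.0391275 silver × 0.2787 = 1601.14240483425 rhodium
1601.14240483425 rhodium × 0.6318 = 1011.60177137427915 tin
Net change: 1011.60177137427915 − 1000 = 11.60177137427915 tin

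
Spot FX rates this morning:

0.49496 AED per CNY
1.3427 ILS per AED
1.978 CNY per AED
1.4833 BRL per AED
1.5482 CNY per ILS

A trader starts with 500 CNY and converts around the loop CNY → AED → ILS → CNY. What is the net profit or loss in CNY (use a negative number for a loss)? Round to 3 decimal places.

500 CNY × 0.49496 = 247.48 AED
247.48 AED × 1.3427 = 332.291396 ILS
332.291396 ILS × 1.5482 = 514.4535392872 CNY
Net change: 514.4535392872 − 500 = 14.4535392872 CNY

14.454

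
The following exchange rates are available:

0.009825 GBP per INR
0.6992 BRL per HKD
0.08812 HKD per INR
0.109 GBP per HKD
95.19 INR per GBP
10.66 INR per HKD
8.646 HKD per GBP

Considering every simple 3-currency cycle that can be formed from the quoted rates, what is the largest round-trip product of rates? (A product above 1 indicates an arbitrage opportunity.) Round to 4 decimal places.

INR→HKD→GBP→INR: 0.08812 × 0.109 × 95.19 = 0.91431
INR→GBP→HKD→INR: 0.009825 × 8.646 × 10.66 = 0.90553
Maximum is INR→HKD→GBP→INR at 0.9143; no arbitrage — every cycle loses value.

0.9143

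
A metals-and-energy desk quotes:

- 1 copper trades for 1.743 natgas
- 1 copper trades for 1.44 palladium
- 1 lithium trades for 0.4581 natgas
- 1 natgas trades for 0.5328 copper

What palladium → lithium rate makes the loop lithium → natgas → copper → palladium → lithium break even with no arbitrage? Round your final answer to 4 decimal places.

Known legs of the cycle: 0.4581 × 0.5328 × 1.44 = 0.3514689792
For no arbitrage the full-cycle product must be 1, so the missing rate is 1 / 0.3514689792 ≈ 2.845201.

2.8452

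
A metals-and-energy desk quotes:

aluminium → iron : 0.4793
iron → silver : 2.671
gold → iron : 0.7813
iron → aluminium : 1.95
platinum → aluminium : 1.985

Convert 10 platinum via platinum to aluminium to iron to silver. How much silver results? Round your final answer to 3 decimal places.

25.412

10 platinum × 1.985 = 19.85 aluminium
19.85 aluminium × 0.4793 = 9.514105 iron
9.514105 iron × 2.671 = 25.412174455 silver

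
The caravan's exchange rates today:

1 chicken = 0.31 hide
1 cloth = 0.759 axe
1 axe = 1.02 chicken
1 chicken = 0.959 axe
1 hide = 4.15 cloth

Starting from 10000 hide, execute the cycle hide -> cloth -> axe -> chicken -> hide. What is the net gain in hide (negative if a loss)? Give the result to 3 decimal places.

-40.174

10000 hide × 4.15 = 41500 cloth
41500 cloth × 0.759 = 31498.5 axe
31498.5 axe × 1.02 = 32128.47 chicken
32128.47 chicken × 0.31 = 9959.8257 hide
Net change: 9959.8257 − 10000 = -40.1743 hide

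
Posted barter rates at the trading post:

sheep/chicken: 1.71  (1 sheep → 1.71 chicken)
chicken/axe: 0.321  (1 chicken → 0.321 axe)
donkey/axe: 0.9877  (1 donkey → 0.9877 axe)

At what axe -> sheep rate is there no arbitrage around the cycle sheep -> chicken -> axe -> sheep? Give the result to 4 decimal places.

Known legs of the cycle: 1.71 × 0.321 = 0.54891
For no arbitrage the full-cycle product must be 1, so the missing rate is 1 / 0.54891 ≈ 1.821792.

1.8218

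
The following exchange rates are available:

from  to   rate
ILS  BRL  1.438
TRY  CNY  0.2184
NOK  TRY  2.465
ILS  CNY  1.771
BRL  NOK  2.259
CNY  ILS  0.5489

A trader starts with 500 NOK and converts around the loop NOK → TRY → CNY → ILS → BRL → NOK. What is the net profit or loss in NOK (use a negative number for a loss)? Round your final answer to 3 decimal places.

-20.037

500 NOK × 2.465 = 1232.5 TRY
1232.5 TRY × 0.2184 = 269.178 CNY
269.178 CNY × 0.5489 = 147.7518042 ILS
147.7518042 ILS × 1.438 = 212.4670944396 BRL
212.4670944396 BRL × 2.259 = 479.9631663390564 NOK
Net change: 479.9631663390564 − 500 = -20.0368336609436 NOK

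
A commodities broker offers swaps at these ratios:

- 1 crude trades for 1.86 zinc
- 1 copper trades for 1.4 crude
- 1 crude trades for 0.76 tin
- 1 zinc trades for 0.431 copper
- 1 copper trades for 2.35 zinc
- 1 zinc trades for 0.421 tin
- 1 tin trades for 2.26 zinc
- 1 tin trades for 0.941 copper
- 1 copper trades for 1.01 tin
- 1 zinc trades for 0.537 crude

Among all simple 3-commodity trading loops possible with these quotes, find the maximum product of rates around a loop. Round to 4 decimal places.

1.1223

crude→zinc→copper→crude: 1.86 × 0.431 × 1.4 = 1.12232
crude→tin→copper→crude: 0.76 × 0.941 × 1.4 = 1.00122
zinc→copper→tin→zinc: 0.431 × 1.01 × 2.26 = 0.98380
zinc→tin→copper→zinc: 0.421 × 0.941 × 2.35 = 0.93098
crude→tin→zinc→crude: 0.76 × 2.26 × 0.537 = 0.92235
Maximum is crude→zinc→copper→crude at 1.1223; arbitrage exists.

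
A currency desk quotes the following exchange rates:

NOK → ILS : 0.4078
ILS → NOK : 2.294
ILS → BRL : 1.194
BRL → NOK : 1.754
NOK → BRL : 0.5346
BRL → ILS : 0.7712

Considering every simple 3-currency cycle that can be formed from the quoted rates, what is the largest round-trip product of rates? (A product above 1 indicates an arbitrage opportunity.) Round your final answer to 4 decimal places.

NOK→BRL→ILS→NOK: 0.5346 × 0.7712 × 2.294 = 0.94578
NOK→ILS→BRL→NOK: 0.4078 × 1.194 × 1.754 = 0.85405
Maximum is NOK→BRL→ILS→NOK at 0.9458; no arbitrage — every cycle loses value.

0.9458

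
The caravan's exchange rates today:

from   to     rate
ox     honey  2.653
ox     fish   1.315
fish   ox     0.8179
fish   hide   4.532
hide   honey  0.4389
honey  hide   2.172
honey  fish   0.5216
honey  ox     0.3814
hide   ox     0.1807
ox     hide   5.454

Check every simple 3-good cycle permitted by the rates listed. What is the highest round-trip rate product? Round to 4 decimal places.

1.1318

honey→fish→ox→honey: 0.5216 × 0.8179 × 2.653 = 1.13181
hide→ox→fish→hide: 0.1807 × 1.315 × 4.532 = 1.07690
honey→hide→ox→honey: 2.172 × 0.1807 × 2.653 = 1.04125
honey→fish→hide→honey: 0.5216 × 4.532 × 0.4389 = 1.03751
honey→ox→hide→honey: 0.3814 × 5.454 × 0.4389 = 0.91298
Maximum is honey→fish→ox→honey at 1.1318; arbitrage exists.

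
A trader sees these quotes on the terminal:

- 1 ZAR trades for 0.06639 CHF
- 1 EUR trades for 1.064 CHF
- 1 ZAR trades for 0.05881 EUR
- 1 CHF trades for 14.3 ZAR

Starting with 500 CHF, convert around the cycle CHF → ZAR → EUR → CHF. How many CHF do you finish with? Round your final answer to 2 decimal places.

500 CHF × 14.3 = 7150 ZAR
7150 ZAR × 0.05881 = 420.4915 EUR
420.4915 EUR × 1.064 = 447.402956 CHF

447.40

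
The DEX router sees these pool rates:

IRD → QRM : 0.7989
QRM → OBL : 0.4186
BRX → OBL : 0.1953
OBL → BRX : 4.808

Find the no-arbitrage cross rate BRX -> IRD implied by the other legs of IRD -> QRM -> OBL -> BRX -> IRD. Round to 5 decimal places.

Known legs of the cycle: 0.7989 × 0.4186 × 4.808 = 1.60788914832
For no arbitrage the full-cycle product must be 1, so the missing rate is 1 / 1.60788914832 ≈ 0.6219334.

0.62193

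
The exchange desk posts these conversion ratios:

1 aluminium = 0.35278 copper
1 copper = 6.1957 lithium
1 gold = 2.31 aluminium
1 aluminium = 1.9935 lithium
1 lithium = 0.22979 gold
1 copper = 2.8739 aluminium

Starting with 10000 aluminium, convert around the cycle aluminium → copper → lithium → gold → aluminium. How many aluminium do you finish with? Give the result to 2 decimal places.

11602.12

10000 aluminium × 0.35278 = 3527.8 copper
3527.8 copper × 6.1957 = 21857.19046 lithium
21857.19046 lithium × 0.22979 = 5022.5637958034 gold
5022.5637958034 gold × 2.31 = 11602.122368305854 aluminium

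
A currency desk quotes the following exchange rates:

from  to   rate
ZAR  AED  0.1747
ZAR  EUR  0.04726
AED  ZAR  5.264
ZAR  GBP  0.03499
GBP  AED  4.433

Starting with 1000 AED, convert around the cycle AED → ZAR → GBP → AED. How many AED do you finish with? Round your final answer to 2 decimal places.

1000 AED × 5.264 = 5264 ZAR
5264 ZAR × 0.03499 = 184.18736 GBP
184.18736 GBP × 4.433 = 816.50256688 AED

816.50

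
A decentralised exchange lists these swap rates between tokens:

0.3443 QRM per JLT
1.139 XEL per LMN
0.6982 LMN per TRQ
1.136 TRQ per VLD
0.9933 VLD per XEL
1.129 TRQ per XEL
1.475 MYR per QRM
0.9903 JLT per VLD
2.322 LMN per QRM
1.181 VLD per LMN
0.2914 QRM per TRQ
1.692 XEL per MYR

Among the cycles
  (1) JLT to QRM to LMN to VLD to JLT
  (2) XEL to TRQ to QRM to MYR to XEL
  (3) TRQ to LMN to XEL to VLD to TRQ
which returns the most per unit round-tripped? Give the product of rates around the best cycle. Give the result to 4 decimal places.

(1) 0.3443 × 2.322 × 1.181 × 0.9903 = 0.93501
(2) 1.129 × 0.2914 × 1.475 × 1.692 = 0.82106
(3) 0.6982 × 1.139 × 0.9933 × 1.136 = 0.89735
Highest is cycle (1) at 0.9350 (≤1, no arbitrage).

0.9350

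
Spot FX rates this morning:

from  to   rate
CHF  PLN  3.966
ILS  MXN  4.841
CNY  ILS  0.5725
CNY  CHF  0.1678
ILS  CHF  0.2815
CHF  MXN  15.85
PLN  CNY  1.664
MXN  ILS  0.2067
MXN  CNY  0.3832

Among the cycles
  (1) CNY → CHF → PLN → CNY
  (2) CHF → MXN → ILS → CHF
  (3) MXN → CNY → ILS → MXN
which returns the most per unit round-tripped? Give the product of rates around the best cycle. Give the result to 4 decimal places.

1.1074

(1) 0.1678 × 3.966 × 1.664 = 1.10738
(2) 15.85 × 0.2067 × 0.2815 = 0.92225
(3) 0.3832 × 0.5725 × 4.841 = 1.06203
Highest is cycle (1) at 1.1074 (>1, arbitrage).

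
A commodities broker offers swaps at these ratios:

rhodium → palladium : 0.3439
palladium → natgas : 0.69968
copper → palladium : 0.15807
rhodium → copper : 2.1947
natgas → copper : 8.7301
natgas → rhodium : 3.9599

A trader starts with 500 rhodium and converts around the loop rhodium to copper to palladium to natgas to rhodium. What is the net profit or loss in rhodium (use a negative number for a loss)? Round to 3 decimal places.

500 rhodium × 2.1947 = 1097.35 copper
1097.35 copper × 0.15807 = 173.4581145 palladium
173.4581145 palladium × 0.69968 = 121.36517355336 natgas
121.36517355336 natgas × 3.9599 = 480.593950753950264 rhodium
Net change: 480.593950753950264 − 500 = -19.406049246049736 rhodium

-19.406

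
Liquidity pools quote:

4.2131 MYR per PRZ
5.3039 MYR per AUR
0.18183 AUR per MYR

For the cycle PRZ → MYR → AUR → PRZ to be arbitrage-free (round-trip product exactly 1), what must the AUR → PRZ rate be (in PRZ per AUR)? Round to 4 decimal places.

Known legs of the cycle: 4.2131 × 0.18183 = 0.766067973
For no arbitrage the full-cycle product must be 1, so the missing rate is 1 / 0.766067973 ≈ 1.305367.

1.3054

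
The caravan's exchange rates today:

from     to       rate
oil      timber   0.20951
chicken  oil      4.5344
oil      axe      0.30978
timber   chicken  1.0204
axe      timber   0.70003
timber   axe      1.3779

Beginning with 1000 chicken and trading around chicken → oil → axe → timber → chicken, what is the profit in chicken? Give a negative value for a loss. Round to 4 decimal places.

3.3681

1000 chicken × 4.5344 = 4534.4 oil
4534.4 oil × 0.30978 = 1404.666432 axe
1404.666432 axe × 0.70003 = 983.30864239296 timber
983.30864239296 timber × 1.0204 = 1003.368138697776384 chicken
Net change: 1003.368138697776384 − 1000 = 3.368138697776384 chicken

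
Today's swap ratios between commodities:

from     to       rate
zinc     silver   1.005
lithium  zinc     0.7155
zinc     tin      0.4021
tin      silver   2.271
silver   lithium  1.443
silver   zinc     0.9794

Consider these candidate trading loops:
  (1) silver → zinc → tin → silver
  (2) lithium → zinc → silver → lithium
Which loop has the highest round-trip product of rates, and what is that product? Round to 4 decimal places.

(1) 0.9794 × 0.4021 × 2.271 = 0.89436
(2) 0.7155 × 1.005 × 1.443 = 1.03763
Highest is cycle (2) at 1.0376 (>1, arbitrage).

1.0376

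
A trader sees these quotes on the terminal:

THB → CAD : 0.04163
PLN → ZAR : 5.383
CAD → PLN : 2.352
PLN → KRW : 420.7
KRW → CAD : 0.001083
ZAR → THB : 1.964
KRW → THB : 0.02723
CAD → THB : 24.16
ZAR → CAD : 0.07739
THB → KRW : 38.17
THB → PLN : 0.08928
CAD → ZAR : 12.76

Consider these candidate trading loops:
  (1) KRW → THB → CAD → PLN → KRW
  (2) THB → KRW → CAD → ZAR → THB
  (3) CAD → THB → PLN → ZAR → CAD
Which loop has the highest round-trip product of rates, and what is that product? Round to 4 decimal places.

1.1217

(1) 0.02723 × 0.04163 × 2.352 × 420.7 = 1.12167
(2) 38.17 × 0.001083 × 12.76 × 1.964 = 1.03596
(3) 24.16 × 0.08928 × 5.383 × 0.07739 = 0.89859
Highest is cycle (1) at 1.1217 (>1, arbitrage).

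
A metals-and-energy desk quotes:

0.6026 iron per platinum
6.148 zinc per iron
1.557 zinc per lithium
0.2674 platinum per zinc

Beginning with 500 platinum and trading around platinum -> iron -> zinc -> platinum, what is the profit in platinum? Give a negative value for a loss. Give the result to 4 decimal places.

500 platinum × 0.6026 = 301.3 iron
301.3 iron × 6.148 = 1852.3924 zinc
1852.3924 zinc × 0.2674 = 495.32972776 platinum
Net change: 495.32972776 − 500 = -4.67027224 platinum

-4.6703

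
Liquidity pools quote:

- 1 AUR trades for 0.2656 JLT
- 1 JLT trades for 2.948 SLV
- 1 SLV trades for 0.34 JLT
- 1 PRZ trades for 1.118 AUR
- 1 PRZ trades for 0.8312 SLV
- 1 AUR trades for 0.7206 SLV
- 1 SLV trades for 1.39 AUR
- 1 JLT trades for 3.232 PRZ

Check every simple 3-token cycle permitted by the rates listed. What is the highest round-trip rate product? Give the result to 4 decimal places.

1.0884

SLV→AUR→JLT→SLV: 1.39 × 0.2656 × 2.948 = 1.08835
PRZ→AUR→JLT→PRZ: 1.118 × 0.2656 × 3.232 = 0.95971
SLV→JLT→PRZ→SLV: 0.34 × 3.232 × 0.8312 = 0.91339
Maximum is SLV→AUR→JLT→SLV at 1.0884; arbitrage exists.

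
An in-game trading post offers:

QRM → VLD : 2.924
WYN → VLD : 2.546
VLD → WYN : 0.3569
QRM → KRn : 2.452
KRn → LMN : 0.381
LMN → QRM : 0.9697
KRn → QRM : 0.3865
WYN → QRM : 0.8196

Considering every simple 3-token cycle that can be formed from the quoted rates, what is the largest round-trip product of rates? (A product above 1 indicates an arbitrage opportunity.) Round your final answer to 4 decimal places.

0.9059

KRn→LMN→QRM→KRn: 0.381 × 0.9697 × 2.452 = 0.90591
VLD→WYN→QRM→VLD: 0.3569 × 0.8196 × 2.924 = 0.85531
Maximum is KRn→LMN→QRM→KRn at 0.9059; no arbitrage — every cycle loses value.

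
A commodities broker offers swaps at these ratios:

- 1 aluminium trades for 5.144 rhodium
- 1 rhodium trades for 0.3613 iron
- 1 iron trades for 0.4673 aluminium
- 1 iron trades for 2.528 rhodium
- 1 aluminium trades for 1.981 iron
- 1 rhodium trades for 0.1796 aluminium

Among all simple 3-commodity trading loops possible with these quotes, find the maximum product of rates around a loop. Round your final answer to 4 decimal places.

rhodium→aluminium→iron→rhodium: 0.1796 × 1.981 × 2.528 = 0.89943
rhodium→iron→aluminium→rhodium: 0.3613 × 0.4673 × 5.144 = 0.86849
Maximum is rhodium→aluminium→iron→rhodium at 0.8994; no arbitrage — every cycle loses value.

0.8994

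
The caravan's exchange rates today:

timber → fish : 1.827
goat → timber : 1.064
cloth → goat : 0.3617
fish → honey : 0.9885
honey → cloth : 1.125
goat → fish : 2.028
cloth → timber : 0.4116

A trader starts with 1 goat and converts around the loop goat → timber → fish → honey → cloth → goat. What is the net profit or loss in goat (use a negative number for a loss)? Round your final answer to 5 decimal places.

-0.21809

1 goat × 1.064 = 1.064 timber
1.064 timber × 1.827 = 1.943928 fish
1.943928 fish × 0.9885 = 1.921572828 honey
1.921572828 honey × 1.125 = 2.1617694315 cloth
2.1617694315 cloth × 0.3617 = 0.78191200337355 goat
Net change: 0.78191200337355 − 1 = -0.21808799662645 goat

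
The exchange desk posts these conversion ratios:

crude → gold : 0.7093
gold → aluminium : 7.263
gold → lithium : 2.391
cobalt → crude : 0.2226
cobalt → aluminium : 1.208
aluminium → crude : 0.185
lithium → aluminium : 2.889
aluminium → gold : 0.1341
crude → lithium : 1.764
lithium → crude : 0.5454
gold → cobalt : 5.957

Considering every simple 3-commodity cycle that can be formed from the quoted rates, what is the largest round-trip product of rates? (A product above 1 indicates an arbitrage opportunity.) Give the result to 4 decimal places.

0.9650

gold→cobalt→aluminium→gold: 5.957 × 1.208 × 0.1341 = 0.96499
crude→gold→aluminium→crude: 0.7093 × 7.263 × 0.185 = 0.95305
crude→lithium→aluminium→crude: 1.764 × 2.889 × 0.185 = 0.94280
crude→gold→cobalt→crude: 0.7093 × 5.957 × 0.2226 = 0.94055
gold→lithium→aluminium→gold: 2.391 × 2.889 × 0.1341 = 0.92631
crude→gold→lithium→crude: 0.7093 × 2.391 × 0.5454 = 0.92496
Maximum is gold→cobalt→aluminium→gold at 0.9650; no arbitrage — every cycle loses value.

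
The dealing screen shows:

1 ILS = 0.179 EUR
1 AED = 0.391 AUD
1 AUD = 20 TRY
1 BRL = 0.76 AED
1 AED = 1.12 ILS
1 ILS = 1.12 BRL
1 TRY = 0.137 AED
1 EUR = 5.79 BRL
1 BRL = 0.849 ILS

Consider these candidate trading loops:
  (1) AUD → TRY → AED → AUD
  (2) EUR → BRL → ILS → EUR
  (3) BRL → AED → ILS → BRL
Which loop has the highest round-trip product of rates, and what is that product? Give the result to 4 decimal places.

(1) 20 × 0.137 × 0.391 = 1.07134
(2) 5.79 × 0.849 × 0.179 = 0.87991
(3) 0.76 × 1.12 × 1.12 = 0.95334
Highest is cycle (1) at 1.0713 (>1, arbitrage).

1.0713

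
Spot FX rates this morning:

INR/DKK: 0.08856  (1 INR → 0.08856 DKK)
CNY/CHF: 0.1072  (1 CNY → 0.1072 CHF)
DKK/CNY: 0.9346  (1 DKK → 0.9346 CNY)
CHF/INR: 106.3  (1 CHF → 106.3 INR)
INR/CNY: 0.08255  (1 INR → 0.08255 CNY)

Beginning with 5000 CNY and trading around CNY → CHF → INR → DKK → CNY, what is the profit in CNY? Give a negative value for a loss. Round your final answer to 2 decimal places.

5000 CNY × 0.1072 = 536 CHF
536 CHF × 106.3 = 56976.8 INR
56976.8 INR × 0.08856 = 5045.865408 DKK
5045.865408 DKK × 0.9346 = 4715.8658103168 CNY
Net change: 4715.8658103168 − 5000 = -284.1341896832 CNY

-284.13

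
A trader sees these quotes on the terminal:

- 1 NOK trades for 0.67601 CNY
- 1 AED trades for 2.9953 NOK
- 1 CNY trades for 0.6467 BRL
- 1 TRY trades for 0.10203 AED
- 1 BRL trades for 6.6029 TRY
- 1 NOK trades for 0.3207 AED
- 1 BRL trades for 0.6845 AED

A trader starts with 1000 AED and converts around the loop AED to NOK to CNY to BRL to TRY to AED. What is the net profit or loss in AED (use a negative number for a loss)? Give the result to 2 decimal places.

-117.82

1000 AED × 2.9953 = 2995.3 NOK
2995.3 NOK × 0.67601 = 2024.852753 CNY
2024.852753 CNY × 0.6467 = 1309.4722753651 BRL
1309.4722753651 BRL × 6.6029 = 8646.31448700821879 TRY
8646.31448700821879 TRY × 0.10203 = 882.1834671094485631437 AED
Net change: 882.1834671094485631437 − 1000 = -117.8165328905514368563 AED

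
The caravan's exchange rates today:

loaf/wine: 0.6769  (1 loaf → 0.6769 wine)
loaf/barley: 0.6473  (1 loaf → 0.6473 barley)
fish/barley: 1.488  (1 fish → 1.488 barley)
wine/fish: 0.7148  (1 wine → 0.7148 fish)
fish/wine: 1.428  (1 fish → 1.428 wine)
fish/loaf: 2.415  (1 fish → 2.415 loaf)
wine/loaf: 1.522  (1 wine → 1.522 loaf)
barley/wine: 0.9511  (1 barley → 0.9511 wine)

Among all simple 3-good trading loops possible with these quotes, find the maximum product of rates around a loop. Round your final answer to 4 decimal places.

1.1685

wine→fish→loaf→wine: 0.7148 × 2.415 × 0.6769 = 1.16849
barley→wine→fish→barley: 0.9511 × 0.7148 × 1.488 = 1.01161
barley→wine→loaf→barley: 0.9511 × 1.522 × 0.6473 = 0.93701
Maximum is wine→fish→loaf→wine at 1.1685; arbitrage exists.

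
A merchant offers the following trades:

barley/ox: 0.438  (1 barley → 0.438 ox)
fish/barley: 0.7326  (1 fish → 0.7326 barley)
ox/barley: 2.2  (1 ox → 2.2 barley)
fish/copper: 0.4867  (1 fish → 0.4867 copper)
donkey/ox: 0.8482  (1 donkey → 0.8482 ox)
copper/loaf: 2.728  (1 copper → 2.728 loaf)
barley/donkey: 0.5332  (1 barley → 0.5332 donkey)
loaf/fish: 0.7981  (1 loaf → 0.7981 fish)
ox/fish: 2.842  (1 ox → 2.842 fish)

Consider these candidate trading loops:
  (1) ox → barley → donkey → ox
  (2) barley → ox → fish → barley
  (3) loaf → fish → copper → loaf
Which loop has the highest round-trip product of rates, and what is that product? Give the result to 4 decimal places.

(1) 2.2 × 0.5332 × 0.8482 = 0.99497
(2) 0.438 × 2.842 × 0.7326 = 0.91194
(3) 0.7981 × 0.4867 × 2.728 = 1.05965
Highest is cycle (3) at 1.0597 (>1, arbitrage).

1.0597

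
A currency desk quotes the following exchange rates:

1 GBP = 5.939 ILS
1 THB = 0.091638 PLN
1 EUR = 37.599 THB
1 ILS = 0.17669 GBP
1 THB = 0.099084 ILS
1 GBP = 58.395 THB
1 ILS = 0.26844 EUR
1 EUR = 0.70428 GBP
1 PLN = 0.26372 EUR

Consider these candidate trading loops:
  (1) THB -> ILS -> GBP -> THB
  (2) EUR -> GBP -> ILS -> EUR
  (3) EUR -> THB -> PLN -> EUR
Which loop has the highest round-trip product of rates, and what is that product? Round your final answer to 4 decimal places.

1.1228

(1) 0.099084 × 0.17669 × 58.395 = 1.02233
(2) 0.70428 × 5.939 × 0.26844 = 1.12281
(3) 37.599 × 0.091638 × 0.26372 = 0.90865
Highest is cycle (2) at 1.1228 (>1, arbitrage).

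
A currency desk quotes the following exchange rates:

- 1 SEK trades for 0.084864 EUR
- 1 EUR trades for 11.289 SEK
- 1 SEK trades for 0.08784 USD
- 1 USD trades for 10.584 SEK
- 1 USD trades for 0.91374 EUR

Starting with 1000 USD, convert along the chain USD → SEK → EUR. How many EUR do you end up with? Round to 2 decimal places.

1000 USD × 10.584 = 10584 SEK
10584 SEK × 0.084864 = 898.200576 EUR

898.20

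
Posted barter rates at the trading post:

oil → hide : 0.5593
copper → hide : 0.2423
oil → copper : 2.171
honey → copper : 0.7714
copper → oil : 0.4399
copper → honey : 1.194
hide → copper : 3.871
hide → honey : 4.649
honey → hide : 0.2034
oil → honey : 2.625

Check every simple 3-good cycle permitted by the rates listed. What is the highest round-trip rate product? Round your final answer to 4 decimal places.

hide→copper→oil→hide: 3.871 × 0.4399 × 0.5593 = 0.95241
hide→copper→honey→hide: 3.871 × 1.194 × 0.2034 = 0.94011
copper→oil→honey→copper: 0.4399 × 2.625 × 0.7714 = 0.89076
hide→honey→copper→hide: 4.649 × 0.7714 × 0.2423 = 0.86895
Maximum is hide→copper→oil→hide at 0.9524; no arbitrage — every cycle loses value.

0.9524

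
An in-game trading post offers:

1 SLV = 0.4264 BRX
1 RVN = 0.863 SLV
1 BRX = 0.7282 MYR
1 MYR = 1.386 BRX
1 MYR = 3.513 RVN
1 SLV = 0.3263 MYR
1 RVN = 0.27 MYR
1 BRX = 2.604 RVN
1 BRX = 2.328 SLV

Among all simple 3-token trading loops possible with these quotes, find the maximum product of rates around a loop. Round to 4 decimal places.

SLV→MYR→BRX→SLV: 0.3263 × 1.386 × 2.328 = 1.05284
SLV→MYR→RVN→SLV: 0.3263 × 3.513 × 0.863 = 0.98925
MYR→BRX→RVN→MYR: 1.386 × 2.604 × 0.27 = 0.97447
SLV→BRX→RVN→SLV: 0.4264 × 2.604 × 0.863 = 0.95823
Maximum is SLV→MYR→BRX→SLV at 1.0528; arbitrage exists.

1.0528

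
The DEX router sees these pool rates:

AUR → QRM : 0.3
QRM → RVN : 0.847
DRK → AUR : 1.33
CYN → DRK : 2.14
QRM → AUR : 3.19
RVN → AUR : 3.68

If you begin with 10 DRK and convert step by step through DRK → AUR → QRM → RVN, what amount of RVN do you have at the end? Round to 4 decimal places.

10 DRK × 1.33 = 13.3 AUR
13.3 AUR × 0.3 = 3.99 QRM
3.99 QRM × 0.847 = 3.37953 RVN

3.3795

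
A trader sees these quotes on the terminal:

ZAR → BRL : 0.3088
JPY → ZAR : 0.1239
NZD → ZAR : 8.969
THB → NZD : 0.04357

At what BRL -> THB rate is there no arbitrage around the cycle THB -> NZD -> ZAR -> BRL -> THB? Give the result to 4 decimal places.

8.2869

Known legs of the cycle: 0.04357 × 8.969 × 0.3088 = 0.120672657104
For no arbitrage the full-cycle product must be 1, so the missing rate is 1 / 0.120672657104 ≈ 8.286881.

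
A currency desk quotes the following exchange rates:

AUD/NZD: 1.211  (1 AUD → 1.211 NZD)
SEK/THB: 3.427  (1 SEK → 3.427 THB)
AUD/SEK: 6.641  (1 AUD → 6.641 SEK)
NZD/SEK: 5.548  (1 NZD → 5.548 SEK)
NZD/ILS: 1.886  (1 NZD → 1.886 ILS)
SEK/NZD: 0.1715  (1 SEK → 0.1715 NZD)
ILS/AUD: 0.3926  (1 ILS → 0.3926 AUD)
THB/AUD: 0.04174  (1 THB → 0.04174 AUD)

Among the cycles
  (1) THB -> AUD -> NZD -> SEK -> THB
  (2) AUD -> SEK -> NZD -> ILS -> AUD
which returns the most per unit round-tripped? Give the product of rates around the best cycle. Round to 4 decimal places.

(1) 0.04174 × 1.211 × 5.548 × 3.427 = 0.96105
(2) 6.641 × 0.1715 × 1.886 × 0.3926 = 0.84331
Highest is cycle (1) at 0.9611 (≤1, no arbitrage).

0.9611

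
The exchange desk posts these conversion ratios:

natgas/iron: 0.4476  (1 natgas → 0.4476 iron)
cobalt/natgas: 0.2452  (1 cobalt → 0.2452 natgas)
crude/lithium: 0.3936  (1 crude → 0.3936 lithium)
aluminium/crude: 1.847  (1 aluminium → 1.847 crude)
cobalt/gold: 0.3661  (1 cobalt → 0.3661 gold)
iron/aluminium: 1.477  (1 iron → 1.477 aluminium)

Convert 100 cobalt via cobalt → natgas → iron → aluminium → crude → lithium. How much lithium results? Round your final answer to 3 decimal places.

100 cobalt × 0.2452 = 24.52 natgas
24.52 natgas × 0.4476 = 10.975152 iron
10.975152 iron × 1.477 = 16.210299504 aluminium
16.210299504 aluminium × 1.847 = 29.940423183888 crude
29.940423183888 crude × 0.3936 = 11.7845505651783168 lithium

11.785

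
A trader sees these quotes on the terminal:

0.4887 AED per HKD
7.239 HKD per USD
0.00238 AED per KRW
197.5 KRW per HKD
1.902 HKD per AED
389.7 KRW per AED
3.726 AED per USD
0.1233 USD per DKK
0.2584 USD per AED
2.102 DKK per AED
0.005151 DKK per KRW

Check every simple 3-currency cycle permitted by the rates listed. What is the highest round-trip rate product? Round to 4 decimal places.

USD→AED→DKK→USD: 3.726 × 2.102 × 0.1233 = 0.96569
USD→HKD→AED→USD: 7.239 × 0.4887 × 0.2584 = 0.91414
KRW→AED→HKD→KRW: 0.00238 × 1.902 × 197.5 = 0.89404
Maximum is USD→AED→DKK→USD at 0.9657; no arbitrage — every cycle loses value.

0.9657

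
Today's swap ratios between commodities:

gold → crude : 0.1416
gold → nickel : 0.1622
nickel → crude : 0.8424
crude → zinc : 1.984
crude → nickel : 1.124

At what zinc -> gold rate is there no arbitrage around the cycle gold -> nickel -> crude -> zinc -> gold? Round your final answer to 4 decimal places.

Known legs of the cycle: 0.1622 × 0.8424 × 1.984 = 0.27108836352
For no arbitrage the full-cycle product must be 1, so the missing rate is 1 / 0.27108836352 ≈ 3.688834.

3.6888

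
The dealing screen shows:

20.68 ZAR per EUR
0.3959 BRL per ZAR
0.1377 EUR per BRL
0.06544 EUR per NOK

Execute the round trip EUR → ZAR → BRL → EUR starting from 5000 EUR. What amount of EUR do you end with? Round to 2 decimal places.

5000 EUR × 20.68 = 103400 ZAR
103400 ZAR × 0.3959 = 40936.06 BRL
40936.06 BRL × 0.1377 = 5636.895462 EUR

5636.90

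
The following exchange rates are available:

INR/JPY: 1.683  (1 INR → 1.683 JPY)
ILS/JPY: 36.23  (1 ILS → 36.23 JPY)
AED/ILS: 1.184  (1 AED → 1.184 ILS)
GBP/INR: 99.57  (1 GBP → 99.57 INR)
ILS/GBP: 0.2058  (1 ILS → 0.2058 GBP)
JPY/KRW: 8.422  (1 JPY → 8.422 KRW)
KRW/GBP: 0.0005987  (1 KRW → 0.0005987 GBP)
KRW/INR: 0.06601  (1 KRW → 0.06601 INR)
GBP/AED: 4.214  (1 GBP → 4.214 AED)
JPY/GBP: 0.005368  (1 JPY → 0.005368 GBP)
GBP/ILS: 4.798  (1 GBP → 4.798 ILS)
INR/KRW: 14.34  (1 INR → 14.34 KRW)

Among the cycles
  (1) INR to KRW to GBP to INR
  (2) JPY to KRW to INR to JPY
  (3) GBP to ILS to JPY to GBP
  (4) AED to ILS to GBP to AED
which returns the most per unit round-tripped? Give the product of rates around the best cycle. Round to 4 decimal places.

(1) 14.34 × 0.0005987 × 99.57 = 0.85484
(2) 8.422 × 0.06601 × 1.683 = 0.93564
(3) 4.798 × 36.23 × 0.005368 = 0.93313
(4) 1.184 × 0.2058 × 4.214 = 1.02681
Highest is cycle (4) at 1.0268 (>1, arbitrage).

1.0268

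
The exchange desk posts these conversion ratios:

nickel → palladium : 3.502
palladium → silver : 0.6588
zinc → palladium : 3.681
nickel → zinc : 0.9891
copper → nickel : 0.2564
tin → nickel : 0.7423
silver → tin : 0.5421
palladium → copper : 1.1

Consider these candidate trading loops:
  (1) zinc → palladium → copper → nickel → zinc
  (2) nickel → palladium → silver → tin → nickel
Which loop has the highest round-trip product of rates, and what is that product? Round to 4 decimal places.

1.0269

(1) 3.681 × 1.1 × 0.2564 × 0.9891 = 1.02687
(2) 3.502 × 0.6588 × 0.5421 × 0.7423 = 0.92839
Highest is cycle (1) at 1.0269 (>1, arbitrage).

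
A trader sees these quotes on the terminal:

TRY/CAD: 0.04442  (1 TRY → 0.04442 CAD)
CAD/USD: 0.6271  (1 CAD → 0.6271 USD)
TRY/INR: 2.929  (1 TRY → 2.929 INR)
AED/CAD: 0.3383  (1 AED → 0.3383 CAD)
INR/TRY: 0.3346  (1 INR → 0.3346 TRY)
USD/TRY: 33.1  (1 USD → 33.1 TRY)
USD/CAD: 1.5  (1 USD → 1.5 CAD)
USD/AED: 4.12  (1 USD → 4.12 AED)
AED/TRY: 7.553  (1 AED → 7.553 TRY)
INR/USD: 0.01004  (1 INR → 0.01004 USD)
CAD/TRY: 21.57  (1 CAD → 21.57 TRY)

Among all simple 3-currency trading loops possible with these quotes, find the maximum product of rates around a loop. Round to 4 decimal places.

0.9734

INR→USD→TRY→INR: 0.01004 × 33.1 × 2.929 = 0.97338
USD→TRY→CAD→USD: 33.1 × 0.04442 × 0.6271 = 0.92203
USD→AED→CAD→USD: 4.12 × 0.3383 × 0.6271 = 0.87405
Maximum is INR→USD→TRY→INR at 0.9734; no arbitrage — every cycle loses value.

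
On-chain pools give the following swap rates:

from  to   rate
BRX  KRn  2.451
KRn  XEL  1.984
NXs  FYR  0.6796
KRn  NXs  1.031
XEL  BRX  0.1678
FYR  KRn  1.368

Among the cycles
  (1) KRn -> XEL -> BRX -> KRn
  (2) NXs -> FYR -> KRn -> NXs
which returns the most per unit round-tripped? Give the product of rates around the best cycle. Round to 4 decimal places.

(1) 1.984 × 0.1678 × 2.451 = 0.81598
(2) 0.6796 × 1.368 × 1.031 = 0.95851
Highest is cycle (2) at 0.9585 (≤1, no arbitrage).

0.9585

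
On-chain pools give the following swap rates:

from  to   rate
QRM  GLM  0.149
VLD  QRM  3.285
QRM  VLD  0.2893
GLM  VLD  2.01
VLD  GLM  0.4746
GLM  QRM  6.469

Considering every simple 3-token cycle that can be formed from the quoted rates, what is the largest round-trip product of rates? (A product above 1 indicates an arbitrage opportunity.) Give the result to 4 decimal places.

VLD→QRM→GLM→VLD: 3.285 × 0.149 × 2.01 = 0.98382
VLD→GLM→QRM→VLD: 0.4746 × 6.469 × 0.2893 = 0.88821
Maximum is VLD→QRM→GLM→VLD at 0.9838; no arbitrage — every cycle loses value.

0.9838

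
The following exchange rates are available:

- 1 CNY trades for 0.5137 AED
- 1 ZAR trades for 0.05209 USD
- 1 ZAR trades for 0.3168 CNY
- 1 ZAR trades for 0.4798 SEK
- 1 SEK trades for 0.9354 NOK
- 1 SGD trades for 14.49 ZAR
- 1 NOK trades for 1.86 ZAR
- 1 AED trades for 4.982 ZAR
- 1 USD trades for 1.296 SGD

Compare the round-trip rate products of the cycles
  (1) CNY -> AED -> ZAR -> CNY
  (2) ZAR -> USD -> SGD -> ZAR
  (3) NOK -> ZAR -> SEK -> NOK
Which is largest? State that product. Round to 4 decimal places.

0.9782

(1) 0.5137 × 4.982 × 0.3168 = 0.81077
(2) 0.05209 × 1.296 × 14.49 = 0.97820
(3) 1.86 × 0.4798 × 0.9354 = 0.83478
Highest is cycle (2) at 0.9782 (≤1, no arbitrage).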